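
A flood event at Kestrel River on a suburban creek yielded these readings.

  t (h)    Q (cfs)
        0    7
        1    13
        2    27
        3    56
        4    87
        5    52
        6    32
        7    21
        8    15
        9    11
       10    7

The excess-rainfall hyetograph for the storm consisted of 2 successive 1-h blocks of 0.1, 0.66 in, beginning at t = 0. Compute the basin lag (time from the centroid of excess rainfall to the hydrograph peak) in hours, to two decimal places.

Centroid of excess rainfall: t_c = Σ P_i·t̄_i / ΣP_i = 1.3684 h (block centres at 0.5, 1.5 h).
Hydrograph peak occurs at t = 4 h, so basin lag t_L = 4 − 1.3684 = 2.63 h.

t_L ≈ 2.63 h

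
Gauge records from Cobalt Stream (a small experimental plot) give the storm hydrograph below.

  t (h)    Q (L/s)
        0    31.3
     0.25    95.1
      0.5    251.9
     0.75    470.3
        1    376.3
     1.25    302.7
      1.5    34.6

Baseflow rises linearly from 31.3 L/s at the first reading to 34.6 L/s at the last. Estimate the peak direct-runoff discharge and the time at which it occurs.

Subtracting baseflow gives direct-runoff ordinates: 0.00, 63.25, 219.50, 437.35, 342.80, 268.65, 0.00 L/s.
The maximum is 437.35 L/s, occurring at the reading for t = 0.75 h.

Q_p = 437.35 L/s at t = 0.75 h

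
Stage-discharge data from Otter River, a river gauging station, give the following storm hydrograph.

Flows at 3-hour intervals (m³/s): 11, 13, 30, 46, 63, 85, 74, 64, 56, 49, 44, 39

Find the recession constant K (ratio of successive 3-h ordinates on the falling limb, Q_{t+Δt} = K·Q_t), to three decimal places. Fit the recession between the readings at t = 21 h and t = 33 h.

K ≈ 0.884

Using the recession-limb readings at t = 21 h and t = 33 h: Q falls from 64 to 39 m³/s over 4 intervals.
K = (Q₂/Q₁)^(1/4) = (39/64)^(1/4) = 0.884.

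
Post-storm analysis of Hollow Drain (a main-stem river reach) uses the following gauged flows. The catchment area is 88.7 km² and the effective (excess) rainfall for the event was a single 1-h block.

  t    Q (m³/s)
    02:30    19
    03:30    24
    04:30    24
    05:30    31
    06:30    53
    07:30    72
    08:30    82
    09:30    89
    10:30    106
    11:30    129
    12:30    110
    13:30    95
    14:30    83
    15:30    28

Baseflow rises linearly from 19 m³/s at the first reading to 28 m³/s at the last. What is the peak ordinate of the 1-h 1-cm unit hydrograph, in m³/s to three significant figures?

U_p ≈ 41.5 m³/s

Direct runoff: 0.00, 4.31, 3.62, 9.92, 31.23, 49.54, 58.85, 65.15, 81.46, 103.77, 84.08, 68.38, 55.69, 0.00 m³/s; ΣQ_DR = 616.0 m³/s, peak = 103.77 m³/s.
Runoff depth d = ΣQ_DR·Δt / A = 616.0 × 3600 / (88.7 km²) = 25.00 mm.
The 1-cm UH is the DRH scaled by (10 mm)/d, so U_p = 103.77 × 10/25.00 = 41.5 m³/s.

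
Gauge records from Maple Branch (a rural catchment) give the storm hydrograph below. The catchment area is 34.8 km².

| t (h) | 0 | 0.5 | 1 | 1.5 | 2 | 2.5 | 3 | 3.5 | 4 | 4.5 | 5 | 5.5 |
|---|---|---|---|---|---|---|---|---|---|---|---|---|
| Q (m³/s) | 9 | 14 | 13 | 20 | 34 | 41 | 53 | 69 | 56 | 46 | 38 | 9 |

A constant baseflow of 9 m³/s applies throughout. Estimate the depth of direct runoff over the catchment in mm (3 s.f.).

Direct runoff: 0.0, 5.0, 4.0, 11.0, 25.0, 32.0, 44.0, 60.0, 47.0, 37.0, 29.0, 0.0 m³/s; ΣQ_DR = 294.0 m³/s.
V = ΣQ_DR · Δt = 294.0 × 1800 s = 5.292 × 10^5 m³.
Over A = 34.8 km², depth = V / A = 15.2 mm.

d ≈ 15.2 mm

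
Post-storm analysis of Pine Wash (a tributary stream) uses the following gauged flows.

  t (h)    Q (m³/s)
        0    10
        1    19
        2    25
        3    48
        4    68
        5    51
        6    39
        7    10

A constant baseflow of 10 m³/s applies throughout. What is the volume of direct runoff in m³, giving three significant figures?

V ≈ 6.84 × 10^5 m³

Direct-runoff ordinates (Q − Q_b): 0.0, 9.0, 15.0, 38.0, 58.0, 41.0, 29.0, 0.0 m³/s.
ΣQ_DR = 190.0 m³/s.
With Δt = 1 h = 3600 s, V = ΣQ_DR · Δt = 190.0 × 3600 = 6.84 × 10^5 m³.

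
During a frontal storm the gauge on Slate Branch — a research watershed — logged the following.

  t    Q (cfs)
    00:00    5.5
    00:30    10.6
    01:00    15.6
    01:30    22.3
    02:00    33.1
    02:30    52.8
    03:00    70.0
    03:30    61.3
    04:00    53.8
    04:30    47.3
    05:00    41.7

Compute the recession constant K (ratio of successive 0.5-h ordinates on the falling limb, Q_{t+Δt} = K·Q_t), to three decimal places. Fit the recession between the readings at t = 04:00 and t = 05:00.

Using the recession-limb readings at t = 04:00 and t = 05:00: Q falls from 53.8 to 41.7 cfs over 2 intervals.
K = (Q₂/Q₁)^(1/2) = (41.7/53.8)^(1/2) = 0.880.

K ≈ 0.880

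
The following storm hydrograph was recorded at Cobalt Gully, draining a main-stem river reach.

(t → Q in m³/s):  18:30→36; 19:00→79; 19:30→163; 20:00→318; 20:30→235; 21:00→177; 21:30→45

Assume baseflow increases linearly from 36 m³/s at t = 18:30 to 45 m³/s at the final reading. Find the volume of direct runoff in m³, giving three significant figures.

V ≈ 1.39 × 10^6 m³

Direct-runoff ordinates (Q − Q_b): 0.00, 41.50, 124.00, 277.50, 193.00, 133.50, 0.00 m³/s.
ΣQ_DR = 769.5 m³/s.
With Δt = 0.5 h = 1800 s, V = ΣQ_DR · Δt = 769.5 × 1800 = 1.39 × 10^6 m³.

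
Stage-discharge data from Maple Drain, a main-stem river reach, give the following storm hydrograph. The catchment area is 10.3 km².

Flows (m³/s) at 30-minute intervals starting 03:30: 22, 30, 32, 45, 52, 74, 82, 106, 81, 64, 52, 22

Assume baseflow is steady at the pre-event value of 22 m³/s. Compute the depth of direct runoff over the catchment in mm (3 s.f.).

Direct runoff: 0.0, 8.0, 10.0, 23.0, 30.0, 52.0, 60.0, 84.0, 59.0, 42.0, 30.0, 0.0 m³/s; ΣQ_DR = 398.0 m³/s.
V = ΣQ_DR · Δt = 398.0 × 1800 s = 7.164 × 10^5 m³.
Over A = 10.3 km², depth = V / A = 69.6 mm.

d ≈ 69.6 mm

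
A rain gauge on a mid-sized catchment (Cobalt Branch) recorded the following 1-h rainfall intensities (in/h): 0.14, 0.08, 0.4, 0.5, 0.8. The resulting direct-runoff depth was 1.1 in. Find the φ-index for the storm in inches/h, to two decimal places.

φ ≈ 0.20 in/h

Only the 3 blocks with intensity above φ contribute runoff: 0.4, 0.5, 0.8 in/h.
Σ(I−φ)·Δt = d  ⇒  (0.4+0.5+0.8 − 3φ)·1 = 1.1
φ = (1.700 − 1.1/1) / 3 = 0.20 in/h.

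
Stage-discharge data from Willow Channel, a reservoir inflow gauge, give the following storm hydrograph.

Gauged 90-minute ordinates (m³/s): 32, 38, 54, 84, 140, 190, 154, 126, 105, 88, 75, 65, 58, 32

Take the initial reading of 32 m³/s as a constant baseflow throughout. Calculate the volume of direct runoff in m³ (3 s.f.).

V ≈ 4.28 × 10^6 m³

Direct-runoff ordinates (Q − Q_b): 0.0, 6.0, 22.0, 52.0, 108.0, 158.0, 122.0, 94.0, 73.0, 56.0, 43.0, 33.0, 26.0, 0.0 m³/s.
ΣQ_DR = 793.0 m³/s.
With Δt = 1.5 h = 5400 s, V = ΣQ_DR · Δt = 793.0 × 5400 = 4.28 × 10^6 m³.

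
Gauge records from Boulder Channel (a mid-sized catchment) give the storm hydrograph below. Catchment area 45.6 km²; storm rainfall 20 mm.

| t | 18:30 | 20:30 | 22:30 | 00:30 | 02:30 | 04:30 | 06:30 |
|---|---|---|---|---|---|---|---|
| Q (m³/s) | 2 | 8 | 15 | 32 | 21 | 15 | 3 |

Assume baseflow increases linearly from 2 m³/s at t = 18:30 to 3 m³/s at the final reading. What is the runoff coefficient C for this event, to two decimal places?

C ≈ 0.62

ΣQ_DR = 78.50 m³/s; V = ΣQ_DR·Δt = 5.652 × 10^5 m³.
Runoff depth d = V / A = 12.39 mm.
C = d / P = 12.39 / 20 = 0.62.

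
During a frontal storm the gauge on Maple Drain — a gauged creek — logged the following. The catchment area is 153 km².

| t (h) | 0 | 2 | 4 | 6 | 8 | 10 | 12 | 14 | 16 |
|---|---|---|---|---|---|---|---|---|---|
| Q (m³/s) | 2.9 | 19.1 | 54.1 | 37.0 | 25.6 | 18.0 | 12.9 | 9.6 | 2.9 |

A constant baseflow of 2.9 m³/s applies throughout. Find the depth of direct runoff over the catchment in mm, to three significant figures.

d ≈ 7.34 mm

Direct runoff: 0.0, 16.2, 51.2, 34.1, 22.7, 15.1, 10.0, 6.7, 0.0 m³/s; ΣQ_DR = 156.0 m³/s.
V = ΣQ_DR · Δt = 156.0 × 7200 s = 1.123 × 10^6 m³.
Over A = 153 km², depth = V / A = 7.34 mm.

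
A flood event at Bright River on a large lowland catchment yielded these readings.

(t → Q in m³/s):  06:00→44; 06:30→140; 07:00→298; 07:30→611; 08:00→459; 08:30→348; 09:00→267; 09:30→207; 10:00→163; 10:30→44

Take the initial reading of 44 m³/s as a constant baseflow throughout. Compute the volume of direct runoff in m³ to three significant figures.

V ≈ 3.85 × 10^6 m³

Direct-runoff ordinates (Q − Q_b): 0.0, 96.0, 254.0, 567.0, 415.0, 304.0, 223.0, 163.0, 119.0, 0.0 m³/s.
ΣQ_DR = 2141 m³/s.
With Δt = 0.5 h = 1800 s, V = ΣQ_DR · Δt = 2141 × 1800 = 3.85 × 10^6 m³.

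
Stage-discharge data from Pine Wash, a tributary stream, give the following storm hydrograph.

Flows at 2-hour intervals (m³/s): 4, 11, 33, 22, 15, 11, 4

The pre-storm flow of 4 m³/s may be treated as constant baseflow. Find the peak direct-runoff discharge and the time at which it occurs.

Q_p = 29.0 m³/s at t = 4 h

Subtracting baseflow gives direct-runoff ordinates: 0.0, 7.0, 29.0, 18.0, 11.0, 7.0, 0.0 m³/s.
The maximum is 29.0 m³/s, occurring at the reading for t = 4 h.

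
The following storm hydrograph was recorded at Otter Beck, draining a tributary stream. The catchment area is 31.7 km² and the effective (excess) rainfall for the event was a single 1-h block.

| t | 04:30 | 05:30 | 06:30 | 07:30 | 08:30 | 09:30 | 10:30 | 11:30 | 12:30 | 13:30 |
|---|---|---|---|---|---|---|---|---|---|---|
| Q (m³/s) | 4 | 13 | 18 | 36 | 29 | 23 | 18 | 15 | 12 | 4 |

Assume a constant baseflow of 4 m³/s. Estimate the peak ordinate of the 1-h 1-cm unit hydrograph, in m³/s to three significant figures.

U_p ≈ 21.3 m³/s

Direct runoff: 0.0, 9.0, 14.0, 32.0, 25.0, 19.0, 14.0, 11.0, 8.0, 0.0 m³/s; ΣQ_DR = 132.0 m³/s, peak = 32.0 m³/s.
Runoff depth d = ΣQ_DR·Δt / A = 132.0 × 3600 / (31.7 km²) = 14.99 mm.
The 1-cm UH is the DRH scaled by (10 mm)/d, so U_p = 32.0 × 10/14.99 = 21.3 m³/s.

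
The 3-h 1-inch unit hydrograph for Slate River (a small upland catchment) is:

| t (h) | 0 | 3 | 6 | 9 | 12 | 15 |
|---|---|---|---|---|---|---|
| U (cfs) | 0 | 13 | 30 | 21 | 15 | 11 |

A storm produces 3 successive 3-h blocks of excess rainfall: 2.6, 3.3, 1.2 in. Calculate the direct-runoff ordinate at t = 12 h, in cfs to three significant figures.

By discrete convolution, Q_j = Σ (P_i / 1 in) · U_{j−i}.
At t = 12 h (j=4): Q = (2.6/1)·15 + (3.3/1)·21 + (1.2/1)·30 = 144 cfs.

Q ≈ 144 cfs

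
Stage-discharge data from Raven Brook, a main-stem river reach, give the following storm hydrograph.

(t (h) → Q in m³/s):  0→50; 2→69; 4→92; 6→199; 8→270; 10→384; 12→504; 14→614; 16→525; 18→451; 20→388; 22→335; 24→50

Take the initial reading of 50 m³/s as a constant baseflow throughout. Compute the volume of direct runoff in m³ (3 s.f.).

Direct-runoff ordinates (Q − Q_b): 0.0, 19.0, 42.0, 149.0, 220.0, 334.0, 454.0, 564.0, 475.0, 401.0, 338.0, 285.0, 0.0 m³/s.
ΣQ_DR = 3281 m³/s.
With Δt = 2 h = 7200 s, V = ΣQ_DR · Δt = 3281 × 7200 = 2.36 × 10^7 m³.

V ≈ 2.36 × 10^7 m³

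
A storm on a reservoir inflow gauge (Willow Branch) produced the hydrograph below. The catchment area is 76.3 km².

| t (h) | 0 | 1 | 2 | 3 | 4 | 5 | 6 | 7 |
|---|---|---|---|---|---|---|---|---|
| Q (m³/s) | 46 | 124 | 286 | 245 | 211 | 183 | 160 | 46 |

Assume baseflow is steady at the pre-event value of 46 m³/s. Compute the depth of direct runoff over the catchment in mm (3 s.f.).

Direct runoff: 0.0, 78.0, 240.0, 199.0, 165.0, 137.0, 114.0, 0.0 m³/s; ΣQ_DR = 933.0 m³/s.
V = ΣQ_DR · Δt = 933.0 × 3600 s = 3.359 × 10^6 m³.
Over A = 76.3 km², depth = V / A = 44.0 mm.

d ≈ 44.0 mm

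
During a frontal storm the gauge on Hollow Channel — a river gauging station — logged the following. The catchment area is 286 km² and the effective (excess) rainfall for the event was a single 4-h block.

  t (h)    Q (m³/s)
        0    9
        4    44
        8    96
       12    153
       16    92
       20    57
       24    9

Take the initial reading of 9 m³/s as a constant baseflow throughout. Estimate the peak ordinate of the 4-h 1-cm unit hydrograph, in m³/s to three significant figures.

Direct runoff: 0.0, 35.0, 87.0, 144.0, 83.0, 48.0, 0.0 m³/s; ΣQ_DR = 397.0 m³/s, peak = 144.0 m³/s.
Runoff depth d = ΣQ_DR·Δt / A = 397.0 × 14400 / (286 km²) = 19.99 mm.
The 1-cm UH is the DRH scaled by (10 mm)/d, so U_p = 144.0 × 10/19.99 = 72.0 m³/s.

U_p ≈ 72.0 m³/s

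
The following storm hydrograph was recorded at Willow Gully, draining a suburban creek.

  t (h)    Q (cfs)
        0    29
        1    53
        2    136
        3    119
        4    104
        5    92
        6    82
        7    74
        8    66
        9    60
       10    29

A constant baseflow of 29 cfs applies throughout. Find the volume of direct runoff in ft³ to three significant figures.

Direct-runoff ordinates (Q − Q_b): 0.0, 24.0, 107.0, 90.0, 75.0, 63.0, 53.0, 45.0, 37.0, 31.0, 0.0 cfs.
ΣQ_DR = 525.0 cfs.
With Δt = 1 h = 3600 s, V = ΣQ_DR · Δt = 525.0 × 3600 = 1.89 × 10^6 ft³.

V ≈ 1.89 × 10^6 ft³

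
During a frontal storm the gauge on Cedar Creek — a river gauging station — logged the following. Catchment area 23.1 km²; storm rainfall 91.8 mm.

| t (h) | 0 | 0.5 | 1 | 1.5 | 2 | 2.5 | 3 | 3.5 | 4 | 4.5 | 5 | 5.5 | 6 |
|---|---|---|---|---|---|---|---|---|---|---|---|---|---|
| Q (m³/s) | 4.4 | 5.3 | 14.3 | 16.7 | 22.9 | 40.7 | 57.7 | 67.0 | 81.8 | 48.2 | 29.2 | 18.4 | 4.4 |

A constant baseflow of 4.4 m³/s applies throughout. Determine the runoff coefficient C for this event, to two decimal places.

C ≈ 0.30

ΣQ_DR = 353.8 m³/s; V = ΣQ_DR·Δt = 6.368 × 10^5 m³.
Runoff depth d = V / A = 27.57 mm.
C = d / P = 27.57 / 91.8 = 0.30.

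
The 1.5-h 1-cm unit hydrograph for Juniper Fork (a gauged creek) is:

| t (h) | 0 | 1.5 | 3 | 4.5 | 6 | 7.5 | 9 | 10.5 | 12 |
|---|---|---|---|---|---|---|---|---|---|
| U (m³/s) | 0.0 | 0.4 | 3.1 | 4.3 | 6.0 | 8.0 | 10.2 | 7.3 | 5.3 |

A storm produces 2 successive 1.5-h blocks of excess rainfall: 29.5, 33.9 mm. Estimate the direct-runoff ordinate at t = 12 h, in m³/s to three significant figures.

Q ≈ 40.4 m³/s

By discrete convolution, Q_j = Σ (P_i / 10 mm) · U_{j−i}.
At t = 12 h (j=8): Q = (29.5/10)·5.3 + (33.9/10)·7.3 = 40.4 m³/s.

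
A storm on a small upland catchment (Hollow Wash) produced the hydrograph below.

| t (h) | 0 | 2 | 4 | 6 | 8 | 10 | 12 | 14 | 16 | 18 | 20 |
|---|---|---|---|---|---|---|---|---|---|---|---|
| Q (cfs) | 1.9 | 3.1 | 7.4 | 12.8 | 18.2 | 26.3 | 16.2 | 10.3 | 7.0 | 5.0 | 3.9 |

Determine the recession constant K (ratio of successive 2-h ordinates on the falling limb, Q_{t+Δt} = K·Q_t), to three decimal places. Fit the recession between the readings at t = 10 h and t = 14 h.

Using the recession-limb readings at t = 10 h and t = 14 h: Q falls from 26.3 to 10.3 cfs over 2 intervals.
K = (Q₂/Q₁)^(1/2) = (10.3/26.3)^(1/2) = 0.626.

K ≈ 0.626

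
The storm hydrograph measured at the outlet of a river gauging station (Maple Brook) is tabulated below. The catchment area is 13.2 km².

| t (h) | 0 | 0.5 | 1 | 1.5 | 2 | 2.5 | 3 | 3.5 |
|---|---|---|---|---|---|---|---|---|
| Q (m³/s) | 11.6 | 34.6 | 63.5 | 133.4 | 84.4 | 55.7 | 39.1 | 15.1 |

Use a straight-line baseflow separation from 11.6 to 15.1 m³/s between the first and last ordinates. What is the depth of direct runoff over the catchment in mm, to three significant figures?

Direct runoff: 0.00, 22.50, 50.90, 120.30, 70.80, 41.60, 24.50, 0.00 m³/s; ΣQ_DR = 330.6 m³/s.
V = ΣQ_DR · Δt = 330.6 × 1800 s = 5.951 × 10^5 m³.
Over A = 13.2 km², depth = V / A = 45.1 mm.

d ≈ 45.1 mm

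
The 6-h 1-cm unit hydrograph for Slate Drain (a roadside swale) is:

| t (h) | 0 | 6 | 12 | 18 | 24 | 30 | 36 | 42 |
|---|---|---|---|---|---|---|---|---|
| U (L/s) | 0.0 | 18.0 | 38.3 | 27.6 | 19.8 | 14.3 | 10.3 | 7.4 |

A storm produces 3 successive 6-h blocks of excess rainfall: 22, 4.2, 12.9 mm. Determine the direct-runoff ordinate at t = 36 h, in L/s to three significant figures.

Q ≈ 54.2 L/s

By discrete convolution, Q_j = Σ (P_i / 10 mm) · U_{j−i}.
At t = 36 h (j=6): Q = (22/10)·10.3 + (4.2/10)·14.3 + (12.9/10)·19.8 = 54.2 L/s.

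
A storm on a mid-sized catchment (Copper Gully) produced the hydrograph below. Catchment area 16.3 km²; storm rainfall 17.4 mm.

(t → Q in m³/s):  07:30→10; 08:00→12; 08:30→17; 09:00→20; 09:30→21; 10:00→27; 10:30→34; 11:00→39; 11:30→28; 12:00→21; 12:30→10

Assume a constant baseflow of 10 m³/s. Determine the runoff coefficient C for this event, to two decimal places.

C ≈ 0.82

ΣQ_DR = 129.0 m³/s; V = ΣQ_DR·Δt = 2.322 × 10^5 m³.
Runoff depth d = V / A = 14.25 mm.
C = d / P = 14.25 / 17.4 = 0.82.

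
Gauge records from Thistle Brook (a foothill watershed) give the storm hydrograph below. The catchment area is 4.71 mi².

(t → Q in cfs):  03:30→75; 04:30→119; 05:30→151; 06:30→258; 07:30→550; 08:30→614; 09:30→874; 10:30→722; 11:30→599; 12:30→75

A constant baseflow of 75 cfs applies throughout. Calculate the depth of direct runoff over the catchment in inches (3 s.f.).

d ≈ 1.08 in

Direct runoff: 0.0, 44.0, 76.0, 183.0, 475.0, 539.0, 799.0, 647.0, 524.0, 0.0 cfs; ΣQ_DR = 3287 cfs.
V = ΣQ_DR · Δt = 3287 × 3600 s = 1.183 × 10^7 ft³.
Over A = 4.71 mi², depth = V / A = 1.08 in.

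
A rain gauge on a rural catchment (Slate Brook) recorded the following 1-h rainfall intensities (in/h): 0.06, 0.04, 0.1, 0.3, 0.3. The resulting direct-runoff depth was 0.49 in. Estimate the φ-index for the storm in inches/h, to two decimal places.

Only the 3 blocks with intensity above φ contribute runoff: 0.1, 0.3, 0.3 in/h.
Σ(I−φ)·Δt = d  ⇒  (0.1+0.3+0.3 − 3φ)·1 = 0.49
φ = (0.7000 − 0.49/1) / 3 = 0.07 in/h.

φ ≈ 0.07 in/h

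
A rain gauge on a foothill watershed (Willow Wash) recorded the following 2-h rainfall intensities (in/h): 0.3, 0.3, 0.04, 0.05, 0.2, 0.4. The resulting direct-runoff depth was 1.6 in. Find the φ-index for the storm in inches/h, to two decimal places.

φ ≈ 0.10 in/h

Only the 4 blocks with intensity above φ contribute runoff: 0.3, 0.3, 0.2, 0.4 in/h.
Σ(I−φ)·Δt = d  ⇒  (0.3+0.3+0.2+0.4 − 4φ)·2 = 1.6
φ = (1.200 − 1.6/2) / 4 = 0.10 in/h.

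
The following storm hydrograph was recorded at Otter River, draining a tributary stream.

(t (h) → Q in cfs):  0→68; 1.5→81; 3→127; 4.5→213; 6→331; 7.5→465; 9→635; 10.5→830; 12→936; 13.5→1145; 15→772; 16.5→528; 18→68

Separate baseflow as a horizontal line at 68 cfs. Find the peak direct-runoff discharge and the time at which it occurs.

Q_p = 1077.0 cfs at t = 13.5 h

Subtracting baseflow gives direct-runoff ordinates: 0.0, 13.0, 59.0, 145.0, 263.0, 397.0, 567.0, 762.0, 868.0, 1077.0, 704.0, 460.0, 0.0 cfs.
The maximum is 1077.0 cfs, occurring at the reading for t = 13.5 h.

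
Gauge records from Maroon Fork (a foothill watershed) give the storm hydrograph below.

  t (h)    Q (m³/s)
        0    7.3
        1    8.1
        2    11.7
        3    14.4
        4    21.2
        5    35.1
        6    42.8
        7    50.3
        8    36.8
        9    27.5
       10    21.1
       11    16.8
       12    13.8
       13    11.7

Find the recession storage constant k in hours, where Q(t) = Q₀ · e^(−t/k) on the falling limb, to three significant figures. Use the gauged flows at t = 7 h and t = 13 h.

k ≈ 4.11 h

On the falling limb, Q drops from 50.3 to 11.7 m³/s between t = 7 h and t = 13 h (Δt = 6 h).
k = −Δt / ln(Q₂/Q₁) = −6 / ln(11.7/50.3) = 4.11 h.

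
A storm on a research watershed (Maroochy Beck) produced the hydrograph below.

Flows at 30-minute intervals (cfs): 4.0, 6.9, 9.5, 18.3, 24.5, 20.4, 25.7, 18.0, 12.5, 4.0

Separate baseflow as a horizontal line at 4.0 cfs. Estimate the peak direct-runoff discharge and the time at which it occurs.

Subtracting baseflow gives direct-runoff ordinates: 0.0, 2.9, 5.5, 14.3, 20.5, 16.4, 21.7, 14.0, 8.5, 0.0 cfs.
The maximum is 21.7 cfs, occurring at the reading for t = 3 h.

Q_p = 21.7 cfs at t = 3 h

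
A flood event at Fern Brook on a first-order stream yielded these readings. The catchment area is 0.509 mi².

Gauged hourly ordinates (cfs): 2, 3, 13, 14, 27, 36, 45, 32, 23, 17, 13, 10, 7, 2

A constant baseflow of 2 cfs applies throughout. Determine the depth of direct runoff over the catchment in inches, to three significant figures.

d ≈ 0.658 in

Direct runoff: 0.0, 1.0, 11.0, 12.0, 25.0, 34.0, 43.0, 30.0, 21.0, 15.0, 11.0, 8.0, 5.0, 0.0 cfs; ΣQ_DR = 216.0 cfs.
V = ΣQ_DR · Δt = 216.0 × 3600 s = 7.776 × 10^5 ft³.
Over A = 0.509 mi², depth = V / A = 0.658 in.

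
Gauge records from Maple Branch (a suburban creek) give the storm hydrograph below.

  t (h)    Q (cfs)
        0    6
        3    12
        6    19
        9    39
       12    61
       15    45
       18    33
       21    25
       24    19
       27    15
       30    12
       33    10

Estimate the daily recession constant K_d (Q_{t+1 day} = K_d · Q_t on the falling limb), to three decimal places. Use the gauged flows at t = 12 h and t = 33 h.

Between t = 12 h and t = 33 h the flow falls from 61 to 10 cfs over 7×3 h = 21 h.
Per-interval ratio K = (10/61)^(1/7) = 0.7723; K_d = K^(24/3) = 0.127.

K_d ≈ 0.127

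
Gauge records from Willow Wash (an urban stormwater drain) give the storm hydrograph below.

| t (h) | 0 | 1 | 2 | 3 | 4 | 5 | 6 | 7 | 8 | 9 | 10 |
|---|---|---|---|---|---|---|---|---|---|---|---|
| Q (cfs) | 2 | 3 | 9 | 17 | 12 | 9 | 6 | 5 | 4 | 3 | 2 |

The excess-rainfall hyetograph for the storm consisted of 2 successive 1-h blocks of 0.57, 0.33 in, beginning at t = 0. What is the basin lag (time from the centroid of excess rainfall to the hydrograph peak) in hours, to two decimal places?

Centroid of excess rainfall: t_c = Σ P_i·t̄_i / ΣP_i = 0.8667 h (block centres at 0.5, 1.5 h).
Hydrograph peak occurs at t = 3 h, so basin lag t_L = 3 − 0.8667 = 2.13 h.

t_L ≈ 2.13 h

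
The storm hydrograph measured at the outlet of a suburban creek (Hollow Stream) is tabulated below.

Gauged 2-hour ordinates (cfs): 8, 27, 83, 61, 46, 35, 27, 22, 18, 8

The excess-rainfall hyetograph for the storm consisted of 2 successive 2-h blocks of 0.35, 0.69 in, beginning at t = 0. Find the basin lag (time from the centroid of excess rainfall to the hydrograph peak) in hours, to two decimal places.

t_L ≈ 1.67 h

Centroid of excess rainfall: t_c = Σ P_i·t̄_i / ΣP_i = 2.3269 h (block centres at 1, 3 h).
Hydrograph peak occurs at t = 4 h, so basin lag t_L = 4 − 2.3269 = 1.67 h.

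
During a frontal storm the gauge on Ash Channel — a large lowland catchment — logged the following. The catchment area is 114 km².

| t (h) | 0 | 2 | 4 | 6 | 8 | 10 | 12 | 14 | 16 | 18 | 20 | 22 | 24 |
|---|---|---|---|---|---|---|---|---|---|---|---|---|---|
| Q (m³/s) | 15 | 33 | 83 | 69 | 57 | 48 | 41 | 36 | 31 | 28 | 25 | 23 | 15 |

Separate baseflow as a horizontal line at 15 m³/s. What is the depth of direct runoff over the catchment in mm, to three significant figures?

Direct runoff: 0.0, 18.0, 68.0, 54.0, 42.0, 33.0, 26.0, 21.0, 16.0, 13.0, 10.0, 8.0, 0.0 m³/s; ΣQ_DR = 309.0 m³/s.
V = ΣQ_DR · Δt = 309.0 × 7200 s = 2.225 × 10^6 m³.
Over A = 114 km², depth = V / A = 19.5 mm.

d ≈ 19.5 mm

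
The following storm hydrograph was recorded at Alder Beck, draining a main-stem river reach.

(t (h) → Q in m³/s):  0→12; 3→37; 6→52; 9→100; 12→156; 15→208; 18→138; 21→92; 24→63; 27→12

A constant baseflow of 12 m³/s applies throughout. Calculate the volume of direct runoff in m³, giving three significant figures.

Direct-runoff ordinates (Q − Q_b): 0.0, 25.0, 40.0, 88.0, 144.0, 196.0, 126.0, 80.0, 51.0, 0.0 m³/s.
ΣQ_DR = 750.0 m³/s.
With Δt = 3 h = 10800 s, V = ΣQ_DR · Δt = 750.0 × 10800 = 8.10 × 10^6 m³.

V ≈ 8.10 × 10^6 m³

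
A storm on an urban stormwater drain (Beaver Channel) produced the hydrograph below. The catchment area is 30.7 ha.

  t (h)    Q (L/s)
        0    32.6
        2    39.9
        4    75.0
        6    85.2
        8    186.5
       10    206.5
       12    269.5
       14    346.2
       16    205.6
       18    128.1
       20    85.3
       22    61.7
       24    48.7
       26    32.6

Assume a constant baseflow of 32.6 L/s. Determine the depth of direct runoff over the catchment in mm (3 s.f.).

d ≈ 31.6 mm

Direct runoff: 0.0, 7.3, 42.4, 52.6, 153.9, 173.9, 236.9, 313.6, 173.0, 95.5, 52.7, 29.1, 16.1, 0.0 L/s; ΣQ_DR = 1347 L/s.
V = ΣQ_DR · Δt = 1347 × 7200 s = 9.698 × 10^6 L.
Over A = 30.7 ha, depth = V / A = 31.6 mm.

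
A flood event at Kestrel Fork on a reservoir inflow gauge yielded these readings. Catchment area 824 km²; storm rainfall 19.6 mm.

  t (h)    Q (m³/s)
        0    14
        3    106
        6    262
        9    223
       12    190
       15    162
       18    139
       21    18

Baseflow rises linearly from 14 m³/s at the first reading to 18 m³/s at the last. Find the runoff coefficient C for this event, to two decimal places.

ΣQ_DR = 986.0 m³/s; V = ΣQ_DR·Δt = 1.065 × 10^7 m³.
Runoff depth d = V / A = 12.92 mm.
C = d / P = 12.92 / 19.6 = 0.66.

C ≈ 0.66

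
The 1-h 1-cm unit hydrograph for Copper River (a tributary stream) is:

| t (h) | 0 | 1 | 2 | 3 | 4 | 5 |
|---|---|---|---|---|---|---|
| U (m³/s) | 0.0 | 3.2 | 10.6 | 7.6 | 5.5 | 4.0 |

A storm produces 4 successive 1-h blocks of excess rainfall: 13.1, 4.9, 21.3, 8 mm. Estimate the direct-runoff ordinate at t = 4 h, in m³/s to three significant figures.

By discrete convolution, Q_j = Σ (P_i / 10 mm) · U_{j−i}.
At t = 4 h (j=4): Q = (13.1/10)·5.5 + (4.9/10)·7.6 + (21.3/10)·10.6 + (8/10)·3.2 = 36.1 m³/s.

Q ≈ 36.1 m³/s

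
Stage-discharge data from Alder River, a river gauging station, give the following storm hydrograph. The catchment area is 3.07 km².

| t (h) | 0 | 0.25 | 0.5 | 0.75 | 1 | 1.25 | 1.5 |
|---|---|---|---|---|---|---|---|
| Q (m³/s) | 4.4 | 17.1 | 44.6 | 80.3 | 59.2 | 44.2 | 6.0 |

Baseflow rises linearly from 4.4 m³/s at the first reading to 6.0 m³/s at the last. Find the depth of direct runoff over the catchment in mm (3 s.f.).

Direct runoff: 0.00, 12.43, 39.67, 75.10, 53.73, 38.47, 0.00 m³/s; ΣQ_DR = 219.4 m³/s.
V = ΣQ_DR · Δt = 219.4 × 900 s = 1.975 × 10^5 m³.
Over A = 3.07 km², depth = V / A = 64.3 mm.

d ≈ 64.3 mm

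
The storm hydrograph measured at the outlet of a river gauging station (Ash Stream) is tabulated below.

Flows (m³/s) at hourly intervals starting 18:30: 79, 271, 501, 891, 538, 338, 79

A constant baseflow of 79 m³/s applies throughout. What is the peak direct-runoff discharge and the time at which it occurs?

Q_p = 812.0 m³/s at t = 21:30

Subtracting baseflow gives direct-runoff ordinates: 0.0, 192.0, 422.0, 812.0, 459.0, 259.0, 0.0 m³/s.
The maximum is 812.0 m³/s, occurring at the reading for t = 21:30.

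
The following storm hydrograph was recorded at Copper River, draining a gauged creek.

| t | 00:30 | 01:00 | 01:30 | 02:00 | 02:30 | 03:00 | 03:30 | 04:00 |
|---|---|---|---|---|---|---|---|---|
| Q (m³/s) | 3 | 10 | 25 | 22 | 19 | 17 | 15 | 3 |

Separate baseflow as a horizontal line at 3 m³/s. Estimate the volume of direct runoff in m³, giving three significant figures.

V ≈ 1.62 × 10^5 m³

Direct-runoff ordinates (Q − Q_b): 0.0, 7.0, 22.0, 19.0, 16.0, 14.0, 12.0, 0.0 m³/s.
ΣQ_DR = 90.00 m³/s.
With Δt = 0.5 h = 1800 s, V = ΣQ_DR · Δt = 90.00 × 1800 = 1.62 × 10^5 m³.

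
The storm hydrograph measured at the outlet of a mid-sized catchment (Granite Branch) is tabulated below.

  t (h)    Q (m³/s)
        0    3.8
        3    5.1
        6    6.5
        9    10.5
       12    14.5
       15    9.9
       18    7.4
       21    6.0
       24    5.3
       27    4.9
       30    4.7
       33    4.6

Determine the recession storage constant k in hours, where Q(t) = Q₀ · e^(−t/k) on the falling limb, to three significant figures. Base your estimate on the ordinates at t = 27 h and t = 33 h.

k ≈ 95.0 h

On the falling limb, Q drops from 4.9 to 4.6 m³/s between t = 27 h and t = 33 h (Δt = 6 h).
k = −Δt / ln(Q₂/Q₁) = −6 / ln(4.6/4.9) = 95.0 h.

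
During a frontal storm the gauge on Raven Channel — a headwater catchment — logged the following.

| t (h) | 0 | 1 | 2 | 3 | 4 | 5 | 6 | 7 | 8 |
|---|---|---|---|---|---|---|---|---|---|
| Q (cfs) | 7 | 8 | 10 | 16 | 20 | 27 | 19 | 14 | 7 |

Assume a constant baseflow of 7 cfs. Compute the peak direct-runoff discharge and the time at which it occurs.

Q_p = 20.0 cfs at t = 5 h

Subtracting baseflow gives direct-runoff ordinates: 0.0, 1.0, 3.0, 9.0, 13.0, 20.0, 12.0, 7.0, 0.0 cfs.
The maximum is 20.0 cfs, occurring at the reading for t = 5 h.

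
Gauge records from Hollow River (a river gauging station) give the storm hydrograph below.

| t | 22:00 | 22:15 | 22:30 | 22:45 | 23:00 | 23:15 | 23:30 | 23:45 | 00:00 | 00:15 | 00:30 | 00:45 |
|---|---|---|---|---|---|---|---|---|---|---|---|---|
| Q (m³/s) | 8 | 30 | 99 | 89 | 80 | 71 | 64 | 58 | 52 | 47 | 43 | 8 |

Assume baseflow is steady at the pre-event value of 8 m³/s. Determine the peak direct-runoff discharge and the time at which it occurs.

Q_p = 91.0 m³/s at t = 22:30

Subtracting baseflow gives direct-runoff ordinates: 0.0, 22.0, 91.0, 81.0, 72.0, 63.0, 56.0, 50.0, 44.0, 39.0, 35.0, 0.0 m³/s.
The maximum is 91.0 m³/s, occurring at the reading for t = 22:30.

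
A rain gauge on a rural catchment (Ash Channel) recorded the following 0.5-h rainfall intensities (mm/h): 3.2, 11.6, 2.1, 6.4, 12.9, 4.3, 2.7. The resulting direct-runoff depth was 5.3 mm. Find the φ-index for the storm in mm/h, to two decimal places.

φ ≈ 6.95 mm/h

Only the 2 blocks with intensity above φ contribute runoff: 11.6, 12.9 mm/h.
Σ(I−φ)·Δt = d  ⇒  (11.6+12.9 − 2φ)·0.5 = 5.3
φ = (24.50 − 5.3/0.5) / 2 = 6.95 mm/h.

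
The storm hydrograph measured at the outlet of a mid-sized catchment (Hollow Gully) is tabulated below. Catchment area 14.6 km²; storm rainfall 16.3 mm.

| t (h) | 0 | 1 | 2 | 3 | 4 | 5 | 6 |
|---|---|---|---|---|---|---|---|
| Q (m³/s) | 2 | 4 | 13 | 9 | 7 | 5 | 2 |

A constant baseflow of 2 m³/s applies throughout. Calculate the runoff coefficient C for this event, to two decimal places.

ΣQ_DR = 28.00 m³/s; V = ΣQ_DR·Δt = 1.008 × 10^5 m³.
Runoff depth d = V / A = 6.904 mm.
C = d / P = 6.904 / 16.3 = 0.42.

C ≈ 0.42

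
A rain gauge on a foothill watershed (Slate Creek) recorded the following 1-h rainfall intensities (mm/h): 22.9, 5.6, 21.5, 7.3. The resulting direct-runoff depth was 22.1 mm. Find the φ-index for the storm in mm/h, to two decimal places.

φ ≈ 11.15 mm/h

Only the 2 blocks with intensity above φ contribute runoff: 22.9, 21.5 mm/h.
Σ(I−φ)·Δt = d  ⇒  (22.9+21.5 − 2φ)·1 = 22.1
φ = (44.40 − 22.1/1) / 2 = 11.15 mm/h.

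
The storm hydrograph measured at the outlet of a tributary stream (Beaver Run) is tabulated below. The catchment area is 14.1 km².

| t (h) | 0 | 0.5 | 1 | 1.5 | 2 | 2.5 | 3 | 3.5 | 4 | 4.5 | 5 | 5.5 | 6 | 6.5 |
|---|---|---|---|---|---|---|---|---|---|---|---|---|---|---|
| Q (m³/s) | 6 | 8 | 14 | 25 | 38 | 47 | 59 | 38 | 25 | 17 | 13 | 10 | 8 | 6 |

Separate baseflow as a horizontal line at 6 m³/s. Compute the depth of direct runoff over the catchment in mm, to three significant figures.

d ≈ 29.4 mm

Direct runoff: 0.0, 2.0, 8.0, 19.0, 32.0, 41.0, 53.0, 32.0, 19.0, 11.0, 7.0, 4.0, 2.0, 0.0 m³/s; ΣQ_DR = 230.0 m³/s.
V = ΣQ_DR · Δt = 230.0 × 1800 s = 4.140 × 10^5 m³.
Over A = 14.1 km², depth = V / A = 29.4 mm.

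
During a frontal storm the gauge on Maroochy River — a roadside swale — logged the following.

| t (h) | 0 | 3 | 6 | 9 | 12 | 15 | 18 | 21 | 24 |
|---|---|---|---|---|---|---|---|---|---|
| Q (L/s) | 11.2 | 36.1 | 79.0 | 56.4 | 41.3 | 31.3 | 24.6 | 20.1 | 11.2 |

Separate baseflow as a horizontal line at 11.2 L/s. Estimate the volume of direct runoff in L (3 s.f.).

Direct-runoff ordinates (Q − Q_b): 0.0, 24.9, 67.8, 45.2, 30.1, 20.1, 13.4, 8.9, 0.0 L/s.
ΣQ_DR = 210.4 L/s.
With Δt = 3 h = 10800 s, V = ΣQ_DR · Δt = 210.4 × 10800 = 2.27 × 10^6 L.

V ≈ 2.27 × 10^6 L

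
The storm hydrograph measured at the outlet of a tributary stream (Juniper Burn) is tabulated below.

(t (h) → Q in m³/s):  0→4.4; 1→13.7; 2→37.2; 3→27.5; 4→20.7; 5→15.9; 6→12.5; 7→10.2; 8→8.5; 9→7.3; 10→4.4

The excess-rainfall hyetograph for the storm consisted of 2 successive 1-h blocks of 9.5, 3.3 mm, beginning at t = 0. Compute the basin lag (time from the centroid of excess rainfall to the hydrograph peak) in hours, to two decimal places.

Centroid of excess rainfall: t_c = Σ P_i·t̄_i / ΣP_i = 0.7578 h (block centres at 0.5, 1.5 h).
Hydrograph peak occurs at t = 2 h, so basin lag t_L = 2 − 0.7578 = 1.24 h.

t_L ≈ 1.24 h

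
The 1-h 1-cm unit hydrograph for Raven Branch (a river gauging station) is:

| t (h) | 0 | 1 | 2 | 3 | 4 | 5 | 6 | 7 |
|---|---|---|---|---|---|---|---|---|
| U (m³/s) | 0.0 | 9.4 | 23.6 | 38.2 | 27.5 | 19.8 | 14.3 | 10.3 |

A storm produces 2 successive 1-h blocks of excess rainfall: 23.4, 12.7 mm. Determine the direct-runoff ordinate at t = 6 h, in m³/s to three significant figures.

By discrete convolution, Q_j = Σ (P_i / 10 mm) · U_{j−i}.
At t = 6 h (j=6): Q = (23.4/10)·14.3 + (12.7/10)·19.8 = 58.6 m³/s.

Q ≈ 58.6 m³/s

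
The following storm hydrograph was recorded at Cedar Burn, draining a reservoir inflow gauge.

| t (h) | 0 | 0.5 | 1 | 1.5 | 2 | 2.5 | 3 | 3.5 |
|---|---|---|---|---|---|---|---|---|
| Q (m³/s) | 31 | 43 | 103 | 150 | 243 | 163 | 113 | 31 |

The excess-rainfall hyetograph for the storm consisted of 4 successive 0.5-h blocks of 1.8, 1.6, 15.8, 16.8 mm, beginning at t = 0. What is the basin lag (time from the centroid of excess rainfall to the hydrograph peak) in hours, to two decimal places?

t_L ≈ 0.59 h

Centroid of excess rainfall: t_c = Σ P_i·t̄_i / ΣP_i = 1.4111 h (block centres at 0.25, 0.75, 1.25, 1.75 h).
Hydrograph peak occurs at t = 2 h, so basin lag t_L = 2 − 1.4111 = 0.59 h.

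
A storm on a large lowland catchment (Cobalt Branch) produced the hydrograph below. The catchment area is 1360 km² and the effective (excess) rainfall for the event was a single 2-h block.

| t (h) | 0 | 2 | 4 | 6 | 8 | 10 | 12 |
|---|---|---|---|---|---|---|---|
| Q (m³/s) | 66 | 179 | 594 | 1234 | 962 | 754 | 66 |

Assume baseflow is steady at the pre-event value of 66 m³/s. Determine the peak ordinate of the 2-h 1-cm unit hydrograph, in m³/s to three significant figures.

Direct runoff: 0.0, 113.0, 528.0, 1168.0, 896.0, 688.0, 0.0 m³/s; ΣQ_DR = 3393 m³/s, peak = 1168.0 m³/s.
Runoff depth d = ΣQ_DR·Δt / A = 3393 × 7200 / (1360 km²) = 17.96 mm.
The 1-cm UH is the DRH scaled by (10 mm)/d, so U_p = 1168.0 × 10/17.96 = 650 m³/s.

U_p ≈ 650 m³/s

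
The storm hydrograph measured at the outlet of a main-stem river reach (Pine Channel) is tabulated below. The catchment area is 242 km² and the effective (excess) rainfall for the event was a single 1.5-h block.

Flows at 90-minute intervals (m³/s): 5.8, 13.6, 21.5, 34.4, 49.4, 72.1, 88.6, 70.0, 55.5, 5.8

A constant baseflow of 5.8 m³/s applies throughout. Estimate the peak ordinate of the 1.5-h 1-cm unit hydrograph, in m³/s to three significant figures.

Direct runoff: 0.0, 7.8, 15.7, 28.6, 43.6, 66.3, 82.8, 64.2, 49.7, 0.0 m³/s; ΣQ_DR = 358.7 m³/s, peak = 82.8 m³/s.
Runoff depth d = ΣQ_DR·Δt / A = 358.7 × 5400 / (242 km²) = 8.004 mm.
The 1-cm UH is the DRH scaled by (10 mm)/d, so U_p = 82.8 × 10/8.004 = 103 m³/s.

U_p ≈ 103 m³/s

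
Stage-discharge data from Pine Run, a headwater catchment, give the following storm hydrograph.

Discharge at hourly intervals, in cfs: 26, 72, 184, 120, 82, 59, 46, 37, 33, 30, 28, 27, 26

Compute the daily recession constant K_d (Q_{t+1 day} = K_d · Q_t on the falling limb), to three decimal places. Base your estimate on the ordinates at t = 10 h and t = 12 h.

K_d ≈ 0.411

Between t = 10 h and t = 12 h the flow falls from 28 to 26 cfs over 2×1 h = 2 h.
Per-interval ratio K = (26/28)^(1/2) = 0.9636; K_d = K^(24/1) = 0.411.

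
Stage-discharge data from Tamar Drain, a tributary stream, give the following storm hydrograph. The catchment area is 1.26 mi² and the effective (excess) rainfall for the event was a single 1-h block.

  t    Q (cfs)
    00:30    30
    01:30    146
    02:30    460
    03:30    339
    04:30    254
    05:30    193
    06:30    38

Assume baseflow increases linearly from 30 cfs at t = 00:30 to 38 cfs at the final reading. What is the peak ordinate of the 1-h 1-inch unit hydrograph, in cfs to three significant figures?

U_p ≈ 284 cfs

Direct runoff: 0.00, 114.67, 427.33, 305.00, 218.67, 156.33, 0.00 cfs; ΣQ_DR = 1222 cfs, peak = 427.33 cfs.
Runoff depth d = ΣQ_DR·Δt / A = 1222 × 3600 / (1.26 mi²) = 1.503 in.
The 1-inch UH is the DRH scaled by (1 in)/d, so U_p = 427.33 × 1/1.503 = 284 cfs.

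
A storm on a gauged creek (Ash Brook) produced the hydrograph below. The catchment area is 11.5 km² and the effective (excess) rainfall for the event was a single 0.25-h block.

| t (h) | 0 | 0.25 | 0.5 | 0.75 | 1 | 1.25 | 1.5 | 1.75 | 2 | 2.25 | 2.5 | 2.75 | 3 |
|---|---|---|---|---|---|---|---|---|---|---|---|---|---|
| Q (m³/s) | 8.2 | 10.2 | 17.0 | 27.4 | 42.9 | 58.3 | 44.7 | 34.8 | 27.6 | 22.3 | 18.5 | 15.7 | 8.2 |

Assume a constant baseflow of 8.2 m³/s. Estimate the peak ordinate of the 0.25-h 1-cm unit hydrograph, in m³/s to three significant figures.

Direct runoff: 0.0, 2.0, 8.8, 19.2, 34.7, 50.1, 36.5, 26.6, 19.4, 14.1, 10.3, 7.5, 0.0 m³/s; ΣQ_DR = 229.2 m³/s, peak = 50.1 m³/s.
Runoff depth d = ΣQ_DR·Δt / A = 229.2 × 900 / (11.5 km²) = 17.94 mm.
The 1-cm UH is the DRH scaled by (10 mm)/d, so U_p = 50.1 × 10/17.94 = 27.9 m³/s.

U_p ≈ 27.9 m³/s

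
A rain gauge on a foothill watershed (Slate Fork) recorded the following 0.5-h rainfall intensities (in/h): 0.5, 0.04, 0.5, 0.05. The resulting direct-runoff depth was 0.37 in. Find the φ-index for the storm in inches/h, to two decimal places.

Only the 2 blocks with intensity above φ contribute runoff: 0.5, 0.5 in/h.
Σ(I−φ)·Δt = d  ⇒  (0.5+0.5 − 2φ)·0.5 = 0.37
φ = (1.000 − 0.37/0.5) / 2 = 0.13 in/h.

φ ≈ 0.13 in/h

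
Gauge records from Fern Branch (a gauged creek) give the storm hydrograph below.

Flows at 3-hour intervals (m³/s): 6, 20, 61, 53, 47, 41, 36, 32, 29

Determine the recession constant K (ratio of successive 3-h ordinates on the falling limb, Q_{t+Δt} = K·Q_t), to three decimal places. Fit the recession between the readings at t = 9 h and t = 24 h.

Using the recession-limb readings at t = 9 h and t = 24 h: Q falls from 53 to 29 m³/s over 5 intervals.
K = (Q₂/Q₁)^(1/5) = (29/53)^(1/5) = 0.886.

K ≈ 0.886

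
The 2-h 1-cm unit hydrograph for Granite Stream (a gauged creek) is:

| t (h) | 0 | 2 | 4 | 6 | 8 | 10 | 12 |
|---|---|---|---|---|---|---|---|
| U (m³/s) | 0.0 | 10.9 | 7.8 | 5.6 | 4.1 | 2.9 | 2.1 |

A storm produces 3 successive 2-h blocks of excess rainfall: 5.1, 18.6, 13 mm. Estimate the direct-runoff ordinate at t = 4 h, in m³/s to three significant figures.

By discrete convolution, Q_j = Σ (P_i / 10 mm) · U_{j−i}.
At t = 4 h (j=2): Q = (5.1/10)·7.8 + (18.6/10)·10.9 + (13/10)·0.0 = 24.3 m³/s.

Q ≈ 24.3 m³/s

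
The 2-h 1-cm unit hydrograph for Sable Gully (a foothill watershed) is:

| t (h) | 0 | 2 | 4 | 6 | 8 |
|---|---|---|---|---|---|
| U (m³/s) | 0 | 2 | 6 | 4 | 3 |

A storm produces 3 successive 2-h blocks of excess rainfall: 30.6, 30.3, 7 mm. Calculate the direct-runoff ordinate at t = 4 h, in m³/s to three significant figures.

Q ≈ 24.4 m³/s

By discrete convolution, Q_j = Σ (P_i / 10 mm) · U_{j−i}.
At t = 4 h (j=2): Q = (30.6/10)·6 + (30.3/10)·2 + (7/10)·0 = 24.4 m³/s.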